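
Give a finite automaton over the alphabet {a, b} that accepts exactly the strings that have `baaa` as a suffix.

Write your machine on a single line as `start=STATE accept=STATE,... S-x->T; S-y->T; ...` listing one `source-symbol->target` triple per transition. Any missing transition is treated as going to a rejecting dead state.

start=S0; accept=S4; S0-a->S0; S0-b->S1; S1-a->S2; S1-b->S1; S2-a->S3; S2-b->S1; S3-a->S4; S3-b->S1; S4-a->S0; S4-b->S1

Let each state record the length of the longest suffix of the input read so far that is also a prefix of `baaa`. S1 means the last symbol is `b`; S2 means the last 2 symbols are `ba`; S3 means the last 3 symbols are `baa`; S4 means the last 4 symbols are `baaa`. Accept only at S4, where the string currently ends in `baaa`.
5 states suffice.
        a   b  
>  S0   S0  S1 
   S1   S2  S1 
   S2   S3  S1 
   S3   S4  S1 
 * S4   S0  S1 
(> = start, * = accepting)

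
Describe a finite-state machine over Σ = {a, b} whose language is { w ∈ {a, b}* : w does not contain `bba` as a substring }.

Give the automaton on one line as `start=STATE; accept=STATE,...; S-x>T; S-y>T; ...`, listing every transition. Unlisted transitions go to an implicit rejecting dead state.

start=S0; accept=S0,S1,S2; S0-a>S0; S0-b>S1; S1-a>S0; S1-b>S2; S2-a>S3; S2-b>S2; S3-a>S3; S3-b>S3

This is the complement of 'contains `bba`'. Use the same substring-matching states — S0 through S3 holding how much of `bba` has just been matched — but flip the accepting set: everything except the trap S3 accepts.
A 4-state machine:
        a   b  
>* S0   S0  S1 
 * S1   S0  S2 
 * S2   S3  S2 
   S3   S3  S3 
(> = start, * = accepting)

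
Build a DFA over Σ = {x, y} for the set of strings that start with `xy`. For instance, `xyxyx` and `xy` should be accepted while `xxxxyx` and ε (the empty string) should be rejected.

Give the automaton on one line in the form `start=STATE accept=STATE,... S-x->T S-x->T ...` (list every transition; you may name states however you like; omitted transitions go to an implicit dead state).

start=q0 accept=q2 q0-x->q1 q0-y->q3 q1-x->q3 q1-y->q2 q2-x->q2 q2-y->q2 q3-x->q3 q3-y->q3

Walk along `xy` while the input agrees: from q0 take `x` to q1, and so on. Any deviation drops to the rejecting sink q3. Once q2 is reached the prefix is confirmed and every continuation is accepted.
4 states suffice.
        x   y  
>  q0   q1  q3 
   q1   q3  q2 
 * q2   q2  q2 
   q3   q3  q3 
(> = start, * = accepting)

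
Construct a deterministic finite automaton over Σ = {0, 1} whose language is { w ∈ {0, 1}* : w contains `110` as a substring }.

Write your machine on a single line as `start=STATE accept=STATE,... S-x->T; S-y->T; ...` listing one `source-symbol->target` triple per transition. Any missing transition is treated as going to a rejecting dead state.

Track how much of `110` has been matched so far: state A is no progress, D is the absorbing accept state reached once `110` has occurred. Intermediate states record partial matches; on a mismatch, fall back to the longest reusable overlap.
With 4 states:
       0  1 
>  A   A  B 
   B   A  C 
   C   D  C 
 * D   D  D 
(> = start, * = accepting)

start=A; accept=D; A-0->A; A-1->B; B-0->A; B-1->C; C-0->D; C-1->C; D-0->D; D-1->D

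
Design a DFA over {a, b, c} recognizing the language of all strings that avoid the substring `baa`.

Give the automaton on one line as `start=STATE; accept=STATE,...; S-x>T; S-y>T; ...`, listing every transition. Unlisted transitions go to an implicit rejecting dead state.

start=s0; accept=s0,s1,s2; s0-a>s0; s0-b>s1; s0-c>s0; s1-a>s2; s1-b>s1; s1-c>s0; s2-a>s3; s2-b>s1; s2-c>s0; s3-a>s3; s3-b>s3; s3-c>s3

Track partial matches of the forbidden pattern `baa`. State s3 is a dead state reached once `baa` has occurred; every other state accepts. s0 means no part of `baa` is currently matched.
A 4-state machine:
        a   b   c  
>* s0   s0  s1  s0 
 * s1   s2  s1  s0 
 * s2   s3  s1  s0 
   s3   s3  s3  s3 
(> = start, * = accepting)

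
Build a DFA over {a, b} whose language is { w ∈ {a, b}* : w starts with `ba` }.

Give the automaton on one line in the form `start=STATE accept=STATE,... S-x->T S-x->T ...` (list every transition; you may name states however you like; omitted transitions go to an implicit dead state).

Check the first 2 symbols one by one: s0 through s1 record how many have matched `ba` so far; any wrong symbol goes to the dead state s3. After all 2 match we enter the accepting sink s2.
A 4-state machine:
        a   b  
>  s0   s3  s1 
   s1   s2  s3 
 * s2   s2  s2 
   s3   s3  s3 
(> = start, * = accepting)

start=s0 accept=s2 s0-a->s3 s0-b->s1 s1-a->s2 s1-b->s3 s2-a->s2 s2-b->s2 s3-a->s3 s3-b->s3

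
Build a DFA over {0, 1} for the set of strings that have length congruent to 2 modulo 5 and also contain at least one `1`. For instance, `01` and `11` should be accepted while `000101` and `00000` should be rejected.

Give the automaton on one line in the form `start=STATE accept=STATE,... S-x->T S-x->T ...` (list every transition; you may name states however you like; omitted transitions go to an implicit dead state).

Build one automaton per condition and run them in lockstep. One (5 states) tracks the input length modulo 5; the other (3 states) tracks the count of `1`s, saturating at 2. Each combined state is a pair, one component from each; accept when both components accept. Equivalent product states are then merged.
A 10-state machine:
        0   1  
>  q0   q1  q2 
   q1   q3  q4 
   q2   q4  q4 
   q3   q5  q6 
 * q4   q6  q6 
   q5   q7  q8 
   q6   q8  q8 
   q7   q0  q9 
   q8   q9  q9 
   q9   q2  q2 
(> = start, * = accepting)

start=q0 accept=q4 q0-0->q1 q0-1->q2 q1-0->q3 q1-1->q4 q2-0->q4 q2-1->q4 q3-0->q5 q3-1->q6 q4-0->q6 q4-1->q6 q5-0->q7 q5-1->q8 q6-0->q8 q6-1->q8 q7-0->q0 q7-1->q9 q8-0->q9 q8-1->q9 q9-0->q2 q9-1->q2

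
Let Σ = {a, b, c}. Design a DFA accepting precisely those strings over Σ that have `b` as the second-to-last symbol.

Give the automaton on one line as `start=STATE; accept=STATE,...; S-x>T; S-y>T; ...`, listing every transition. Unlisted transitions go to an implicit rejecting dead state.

start=q0; accept=q7,q8,q9; q0-a>q1; q0-b>q2; q0-c>q3; q1-a>q4; q1-b>q5; q1-c>q6; q2-a>q7; q2-b>q8; q2-c>q9; q3-a>q10; q3-b>q11; q3-c>q12; q4-a>q4; q4-b>q5; q4-c>q6; q5-a>q7; q5-b>q8; q5-c>q9; q6-a>q10; q6-b>q11; q6-c>q12; q7-a>q4; q7-b>q5; q7-c>q6; q8-a>q7; q8-b>q8; q8-c>q9; q9-a>q10; q9-b>q11; q9-c>q12; q10-a>q4; q10-b>q5; q10-c>q6; q11-a>q7; q11-b>q8; q11-c>q9; q12-a>q10; q12-b>q11; q12-c>q12

Because acceptance depends on a position counted from the end, the machine has to buffer the most recent 2 symbols. Make each state the string of the last up-to-2 symbols read; on input `x` shift the window left and append `x`. Accept when the buffered window has length 2 and begins with `b`.
A 13-state machine:
          a    b    c  
>  q0     q1   q2   q3 
   q1     q4   q5   q6 
   q2     q7   q8   q9 
   q3    q10  q11  q12 
   q4     q4   q5   q6 
   q5     q7   q8   q9 
   q6    q10  q11  q12 
 * q7     q4   q5   q6 
 * q8     q7   q8   q9 
 * q9    q10  q11  q12 
   q10    q4   q5   q6 
   q11    q7   q8   q9 
   q12   q10  q11  q12 
(> = start, * = accepting)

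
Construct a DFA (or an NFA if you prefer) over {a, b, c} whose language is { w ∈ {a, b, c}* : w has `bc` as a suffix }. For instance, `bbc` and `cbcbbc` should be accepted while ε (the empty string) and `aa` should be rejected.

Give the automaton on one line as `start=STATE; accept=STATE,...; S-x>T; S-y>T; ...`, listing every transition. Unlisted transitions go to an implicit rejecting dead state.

start=S0; accept=S2; S0-a>S0; S0-b>S1; S0-c>S0; S1-a>S0; S1-b>S1; S1-c>S2; S2-a>S0; S2-b>S1; S2-c>S0

Let each state record the length of the longest suffix of the input read so far that is also a prefix of `bc`. S1 means the last symbol is `b`; S2 means the last 2 symbols are `bc`. Accept only at S2, where the string currently ends in `bc`.
3 states suffice.
        a   b   c  
>  S0   S0  S1  S0 
   S1   S0  S1  S2 
 * S2   S0  S1  S0 
(> = start, * = accepting)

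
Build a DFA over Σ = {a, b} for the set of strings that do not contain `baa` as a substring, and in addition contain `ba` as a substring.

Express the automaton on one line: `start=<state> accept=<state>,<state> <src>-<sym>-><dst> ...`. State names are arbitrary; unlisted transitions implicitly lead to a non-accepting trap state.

Run two small machines in parallel and take their product. One (4 states) tracks partial matches of the forbidden pattern `baa`; the other (3 states) tracks whether and how much of `ba` has been seen. Each combined state is a pair, one component from each; accept when both components accept.
A 5-state machine:
        a   b  
>  q0   q0  q1 
   q1   q2  q1 
 * q2   q3  q4 
   q3   q3  q3 
 * q4   q2  q4 
(> = start, * = accepting)

start=q0 accept=q2,q4 q0-a->q0 q0-b->q1 q1-a->q2 q1-b->q1 q2-a->q3 q2-b->q4 q3-a->q3 q3-b->q3 q4-a->q2 q4-b->q4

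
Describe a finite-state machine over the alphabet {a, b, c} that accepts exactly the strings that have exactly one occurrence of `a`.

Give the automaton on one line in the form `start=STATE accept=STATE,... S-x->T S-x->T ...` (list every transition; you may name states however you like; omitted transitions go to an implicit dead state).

start=q0 accept=q1 q0-a->q1 q0-b->q0 q0-c->q0 q1-a->q2 q1-b->q1 q1-c->q1 q2-a->q2 q2-b->q2 q2-c->q2

Only the number of `a`s matters, and only up to 2. Make a chain q0 → q1 → q2 advanced by each `a` (with q2 absorbing); every other symbol self-loops. The accepting set is {q1}.
A 3-state machine:
        a   b   c  
>  q0   q1  q0  q0 
 * q1   q2  q1  q1 
   q2   q2  q2  q2 
(> = start, * = accepting)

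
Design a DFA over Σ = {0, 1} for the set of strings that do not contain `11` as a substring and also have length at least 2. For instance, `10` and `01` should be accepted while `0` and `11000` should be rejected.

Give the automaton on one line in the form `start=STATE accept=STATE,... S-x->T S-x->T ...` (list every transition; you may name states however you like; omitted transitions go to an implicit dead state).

Run two small machines in parallel and take their product. One (3 states) tracks partial matches of the forbidden pattern `11`; the other (4 states) tracks the input length, saturating at 3. Each combined state is a pair, one component from each; accept when both components accept. Minimizing collapses redundant product states.
A 6-state machine:
        0   1  
>  q0   q1  q2 
   q1   q3  q4 
   q2   q3  q5 
 * q3   q3  q4 
 * q4   q3  q5 
   q5   q5  q5 
(> = start, * = accepting)

start=q0 accept=q3,q4 q0-0->q1 q0-1->q2 q1-0->q3 q1-1->q4 q2-0->q3 q2-1->q5 q3-0->q3 q3-1->q4 q4-0->q3 q4-1->q5 q5-0->q5 q5-1->q5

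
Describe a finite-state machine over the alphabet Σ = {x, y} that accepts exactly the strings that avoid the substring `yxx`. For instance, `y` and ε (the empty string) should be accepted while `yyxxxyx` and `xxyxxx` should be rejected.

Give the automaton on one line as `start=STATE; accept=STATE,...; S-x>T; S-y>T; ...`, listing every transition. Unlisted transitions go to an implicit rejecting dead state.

start=q0; accept=q0,q1,q2; q0-x>q0; q0-y>q1; q1-x>q2; q1-y>q1; q2-x>q3; q2-y>q1; q3-x>q3; q3-y>q3

This is the complement of 'contains `yxx`'. Use the same substring-matching states — q0 through q3 holding how much of `yxx` has just been matched — but flip the accepting set: everything except the trap q3 accepts.
        x   y  
>* q0   q0  q1 
 * q1   q2  q1 
 * q2   q3  q1 
   q3   q3  q3 
(> = start, * = accepting)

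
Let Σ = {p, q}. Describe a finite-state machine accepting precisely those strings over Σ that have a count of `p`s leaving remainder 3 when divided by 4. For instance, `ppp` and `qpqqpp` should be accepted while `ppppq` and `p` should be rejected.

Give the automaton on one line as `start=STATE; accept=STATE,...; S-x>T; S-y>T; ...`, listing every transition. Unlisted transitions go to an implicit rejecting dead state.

The only thing that matters is how many `p`s have appeared, reduced mod 4. Use one state per residue: S0 for 0, …, S3 for 3. Reading `p` moves to the next residue; anything else stays put. S3 is accepting.
With 4 states:
        p   q  
>  S0   S1  S0 
   S1   S2  S1 
   S2   S3  S2 
 * S3   S0  S3 
(> = start, * = accepting)

start=S0; accept=S3; S0-p>S1; S0-q>S0; S1-p>S2; S1-q>S1; S2-p>S3; S2-q>S2; S3-p>S0; S3-q>S3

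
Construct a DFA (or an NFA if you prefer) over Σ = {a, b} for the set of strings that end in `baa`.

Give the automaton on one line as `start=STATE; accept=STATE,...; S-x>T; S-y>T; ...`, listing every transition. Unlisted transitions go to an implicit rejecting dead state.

Let each state record the length of the longest suffix of the input read so far that is also a prefix of `baa`. q1 means the last symbol is `b`; q2 means the last 2 symbols are `ba`; q3 means the last 3 symbols are `baa`. Accept only at q3, where the string currently ends in `baa`.
        a   b  
>  q0   q0  q1 
   q1   q2  q1 
   q2   q3  q1 
 * q3   q0  q1 
(> = start, * = accepting)

start=q0; accept=q3; q0-a>q0; q0-b>q1; q1-a>q2; q1-b>q1; q2-a>q3; q2-b>q1; q3-a>q0; q3-b>q1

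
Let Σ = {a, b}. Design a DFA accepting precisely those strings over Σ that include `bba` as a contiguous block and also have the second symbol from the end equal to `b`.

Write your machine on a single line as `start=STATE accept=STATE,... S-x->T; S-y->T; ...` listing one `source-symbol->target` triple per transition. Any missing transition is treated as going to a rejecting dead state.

start=s0; accept=s3,s6; s0-a->s0; s0-b->s1; s1-a->s0; s1-b->s2; s2-a->s3; s2-b->s2; s3-a->s4; s3-b->s5; s4-a->s4; s4-b->s5; s5-a->s3; s5-b->s6; s6-a->s3; s6-b->s6

Run two small machines in parallel and take their product. One (4 states) tracks whether and how much of `bba` has been seen; the other (7 states) tracks the last 2 symbols read. Each combined state is a pair, one component from each; accept when both components accept. After merging equivalent states the machine shrinks.
A 7-state machine:
        a   b  
>  s0   s0  s1 
   s1   s0  s2 
   s2   s3  s2 
 * s3   s4  s5 
   s4   s4  s5 
   s5   s3  s6 
 * s6   s3  s6 
(> = start, * = accepting)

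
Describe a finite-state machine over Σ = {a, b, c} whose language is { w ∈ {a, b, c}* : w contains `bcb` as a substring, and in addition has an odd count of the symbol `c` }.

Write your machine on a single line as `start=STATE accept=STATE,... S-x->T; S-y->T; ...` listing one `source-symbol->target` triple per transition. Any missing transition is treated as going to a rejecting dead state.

Handle the two conditions separately and then intersect. The first has 4 states tracking whether and how much of `bcb` has been seen; the second has 2 states tracking the count of `c`s modulo 2. A product state is a pair (one from each), accepting exactly when both do.
An 8-state machine:
        a   b   c  
>  q0   q0  q1  q2 
   q1   q0  q1  q3 
   q2   q2  q4  q0 
   q3   q2  q5  q0 
   q4   q2  q4  q6 
 * q5   q5  q5  q7 
   q6   q0  q7  q2 
   q7   q7  q7  q5 
(> = start, * = accepting)

start=q0; accept=q5; q0-a->q0; q0-b->q1; q0-c->q2; q1-a->q0; q1-b->q1; q1-c->q3; q2-a->q2; q2-b->q4; q2-c->q0; q3-a->q2; q3-b->q5; q3-c->q0; q4-a->q2; q4-b->q4; q4-c->q6; q5-a->q5; q5-b->q5; q5-c->q7; q6-a->q0; q6-b->q7; q6-c->q2; q7-a->q7; q7-b->q7; q7-c->q5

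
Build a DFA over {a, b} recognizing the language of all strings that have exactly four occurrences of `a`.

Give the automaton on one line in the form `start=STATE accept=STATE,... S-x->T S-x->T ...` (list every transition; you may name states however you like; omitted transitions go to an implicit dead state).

start=S0 accept=S4 S0-a->S1 S0-b->S0 S1-a->S2 S1-b->S1 S2-a->S3 S2-b->S2 S3-a->S4 S3-b->S3 S4-a->S5 S4-b->S4 S5-a->S5 S5-b->S5

Only the number of `a`s matters, and only up to 5. Make a chain S0 → S1 → S2 → S3 → S4 → S5 advanced by each `a` (with S5 absorbing); every other symbol self-loops. The accepting set is {S4}.
        a   b  
>  S0   S1  S0 
   S1   S2  S1 
   S2   S3  S2 
   S3   S4  S3 
 * S4   S5  S4 
   S5   S5  S5 
(> = start, * = accepting)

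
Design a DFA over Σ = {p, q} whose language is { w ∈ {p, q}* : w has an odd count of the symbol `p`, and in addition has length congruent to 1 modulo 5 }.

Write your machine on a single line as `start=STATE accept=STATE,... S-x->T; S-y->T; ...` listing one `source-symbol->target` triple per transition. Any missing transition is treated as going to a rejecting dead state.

Run two small machines in parallel and take their product. The first has 2 states tracking the count of `p`s modulo 2; the second has 5 states tracking the input length modulo 5. A product state is a pair (one from each), accepting exactly when both do.
With 10 states:
       p  q 
>  A   B  C 
 * B   D  E 
   C   E  D 
   D   F  G 
   E   G  F 
   F   H  I 
   G   I  H 
   H   J  A 
   I   A  J 
   J   C  B 
(> = start, * = accepting)

start=A; accept=B; A-p->B; A-q->C; B-p->D; B-q->E; C-p->E; C-q->D; D-p->F; D-q->G; E-p->G; E-q->F; F-p->H; F-q->I; G-p->I; G-q->H; H-p->J; H-q->A; I-p->A; I-q->J; J-p->C; J-q->B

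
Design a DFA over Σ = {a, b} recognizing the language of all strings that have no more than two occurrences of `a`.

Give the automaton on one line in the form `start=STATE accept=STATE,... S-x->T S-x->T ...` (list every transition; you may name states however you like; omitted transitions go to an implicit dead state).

Count `a`s, saturating at 3: states s0 through s2 mean 0 through 2 `a`s seen; s3 means more than 2. Each `a` increments (capped at s3); other symbols loop. Accept from {s0, s1, s2}.
        a   b  
>* s0   s1  s0 
 * s1   s2  s1 
 * s2   s3  s2 
   s3   s3  s3 
(> = start, * = accepting)

start=s0 accept=s0,s1,s2 s0-a->s1 s0-b->s0 s1-a->s2 s1-b->s1 s2-a->s3 s2-b->s2 s3-a->s3 s3-b->s3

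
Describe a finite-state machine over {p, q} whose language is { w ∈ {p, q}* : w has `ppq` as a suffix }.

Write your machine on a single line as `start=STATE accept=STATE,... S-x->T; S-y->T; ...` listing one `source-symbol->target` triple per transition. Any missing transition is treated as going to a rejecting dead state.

Let each state record the length of the longest suffix of the input read so far that is also a prefix of `ppq`. s1 means the last symbol is `p`; s2 means the last 2 symbols are `pp`; s3 means the last 3 symbols are `ppq`. Accept only at s3, where the string currently ends in `ppq`.
4 states suffice.
        p   q  
>  s0   s1  s0 
   s1   s2  s0 
   s2   s2  s3 
 * s3   s1  s0 
(> = start, * = accepting)

start=s0; accept=s3; s0-p->s1; s0-q->s0; s1-p->s2; s1-q->s0; s2-p->s2; s2-q->s3; s3-p->s1; s3-q->s0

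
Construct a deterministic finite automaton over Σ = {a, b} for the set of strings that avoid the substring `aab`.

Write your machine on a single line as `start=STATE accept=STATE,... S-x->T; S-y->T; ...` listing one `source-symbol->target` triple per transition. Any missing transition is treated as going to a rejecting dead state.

This is the complement of 'contains `aab`'. Use the same substring-matching states — s0 through s3 holding how much of `aab` has just been matched — but flip the accepting set: everything except the trap s3 accepts.
With 4 states:
        a   b  
>* s0   s1  s0 
 * s1   s2  s0 
 * s2   s2  s3 
   s3   s3  s3 
(> = start, * = accepting)

start=s0; accept=s0,s1,s2; s0-a->s1; s0-b->s0; s1-a->s2; s1-b->s0; s2-a->s2; s2-b->s3; s3-a->s3; s3-b->s3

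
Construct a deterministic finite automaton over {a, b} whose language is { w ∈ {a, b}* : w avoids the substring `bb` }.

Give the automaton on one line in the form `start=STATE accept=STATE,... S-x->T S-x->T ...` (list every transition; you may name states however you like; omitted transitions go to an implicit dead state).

This is the complement of 'contains `bb`'. Use the same substring-matching states — S0 through S2 holding how much of `bb` has just been matched — but flip the accepting set: everything except the trap S2 accepts.
3 states suffice.
        a   b  
>* S0   S0  S1 
 * S1   S0  S2 
   S2   S2  S2 
(> = start, * = accepting)

start=S0 accept=S0,S1 S0-a->S0 S0-b->S1 S1-a->S0 S1-b->S2 S2-a->S2 S2-b->S2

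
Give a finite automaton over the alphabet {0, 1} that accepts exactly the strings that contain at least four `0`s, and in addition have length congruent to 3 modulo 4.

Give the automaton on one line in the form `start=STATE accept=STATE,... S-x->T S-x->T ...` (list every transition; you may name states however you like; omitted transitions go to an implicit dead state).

Build one automaton per condition and run them in lockstep. One (6 states) tracks the count of `0`s, saturating at 5; the other (4 states) tracks the input length modulo 4. Each combined state is a pair, one component from each; accept when both components accept.
A 24-state machine:
          0    1  
>  S0     S1   S2 
   S1     S3   S4 
   S2     S4   S5 
   S3     S6   S7 
   S4     S7   S8 
   S5     S8   S9 
   S6    S10  S11 
   S7    S11  S12 
   S8    S12  S13 
   S9    S13   S0 
   S10   S14  S15 
   S11   S15  S16 
   S12   S16  S17 
   S13   S17   S1 
   S14   S18  S18 
   S15   S18  S19 
   S16   S19  S20 
   S17   S20   S3 
   S18   S21  S21 
   S19   S21  S22 
   S20   S22   S6 
 * S21   S23  S23 
 * S22   S23  S10 
   S23   S14  S14 
(> = start, * = accepting)

start=S0 accept=S21,S22 S0-0->S1 S0-1->S2 S1-0->S3 S1-1->S4 S2-0->S4 S2-1->S5 S3-0->S6 S3-1->S7 S4-0->S7 S4-1->S8 S5-0->S8 S5-1->S9 S6-0->S10 S6-1->S11 S7-0->S11 S7-1->S12 S8-0->S12 S8-1->S13 S9-0->S13 S9-1->S0 S10-0->S14 S10-1->S15 S11-0->S15 S11-1->S16 S12-0->S16 S12-1->S17 S13-0->S17 S13-1->S1 S14-0->S18 S14-1->S18 S15-0->S18 S15-1->S19 S16-0->S19 S16-1->S20 S17-0->S20 S17-1->S3 S18-0->S21 S18-1->S21 S19-0->S21 S19-1->S22 S20-0->S22 S20-1->S6 S21-0->S23 S21-1->S23 S22-0->S23 S22-1->S10 S23-0->S14 S23-1->S14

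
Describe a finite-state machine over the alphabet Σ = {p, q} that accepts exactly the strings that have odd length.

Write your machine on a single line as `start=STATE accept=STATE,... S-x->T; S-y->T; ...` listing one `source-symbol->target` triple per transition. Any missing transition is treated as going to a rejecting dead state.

Only the length mod 2 matters, so use a 2-cycle: from any state, every input symbol moves to the next state, wrapping B back to A. Mark B accepting.
2 states suffice.
       p  q 
>  A   B  B 
 * B   A  A 
(> = start, * = accepting)

start=A; accept=B; A-p->B; A-q->B; B-p->A; B-q->A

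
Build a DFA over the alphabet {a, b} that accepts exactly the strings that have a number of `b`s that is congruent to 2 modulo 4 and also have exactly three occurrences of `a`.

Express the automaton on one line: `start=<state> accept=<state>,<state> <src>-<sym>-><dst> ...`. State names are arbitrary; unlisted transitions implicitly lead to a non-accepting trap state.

start=q0 accept=q14 q0-a->q1 q0-b->q2 q1-a->q3 q1-b->q4 q2-a->q4 q2-b->q5 q3-a->q6 q3-b->q7 q4-a->q7 q4-b->q8 q5-a->q8 q5-b->q9 q6-a->q10 q6-b->q11 q7-a->q11 q7-b->q12 q8-a->q12 q8-b->q13 q9-a->q13 q9-b->q0 q10-a->q10 q10-b->q10 q11-a->q10 q11-b->q14 q12-a->q14 q12-b->q15 q13-a->q15 q13-b->q1 q14-a->q10 q14-b->q16 q15-a->q16 q15-b->q3 q16-a->q10 q16-b->q6

Run two small machines in parallel and take their product. One (4 states) tracks the count of `b`s modulo 4; the other (5 states) tracks the count of `a`s, saturating at 4. Each combined state is a pair, one component from each; accept when both components accept. Minimizing collapses redundant product states.
          a    b  
>  q0     q1   q2 
   q1     q3   q4 
   q2     q4   q5 
   q3     q6   q7 
   q4     q7   q8 
   q5     q8   q9 
   q6    q10  q11 
   q7    q11  q12 
   q8    q12  q13 
   q9    q13   q0 
   q10   q10  q10 
   q11   q10  q14 
   q12   q14  q15 
   q13   q15   q1 
 * q14   q10  q16 
   q15   q16   q3 
   q16   q10   q6 
(> = start, * = accepting)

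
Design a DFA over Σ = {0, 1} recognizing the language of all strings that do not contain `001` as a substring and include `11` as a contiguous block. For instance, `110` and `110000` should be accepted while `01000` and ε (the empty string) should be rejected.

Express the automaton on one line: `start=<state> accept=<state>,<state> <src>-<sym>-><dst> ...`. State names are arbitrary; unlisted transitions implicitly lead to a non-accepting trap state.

start=s0 accept=s4,s5,s6 s0-0->s1 s0-1->s2 s1-0->s3 s1-1->s2 s2-0->s1 s2-1->s4 s3-0->s3 s3-1->s3 s4-0->s5 s4-1->s4 s5-0->s6 s5-1->s4 s6-0->s6 s6-1->s3

Run two small machines in parallel and take their product. One (4 states) tracks partial matches of the forbidden pattern `001`; the other (3 states) tracks whether and how much of `11` has been seen. Each combined state is a pair, one component from each; accept when both components accept. Minimizing collapses redundant product states.
        0   1  
>  s0   s1  s2 
   s1   s3  s2 
   s2   s1  s4 
   s3   s3  s3 
 * s4   s5  s4 
 * s5   s6  s4 
 * s6   s6  s3 
(> = start, * = accepting)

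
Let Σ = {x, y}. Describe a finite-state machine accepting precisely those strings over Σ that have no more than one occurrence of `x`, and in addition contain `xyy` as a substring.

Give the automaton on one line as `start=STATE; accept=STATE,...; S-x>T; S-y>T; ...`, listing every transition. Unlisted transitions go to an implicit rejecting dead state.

Build one automaton per condition and run them in lockstep. One (3 states) tracks the count of `x`s, saturating at 2; the other (4 states) tracks whether and how much of `xyy` has been seen. Each combined state is a pair, one component from each; accept when both components accept. Equivalent product states are then merged.
5 states suffice.
       x  y 
>  A   B  A 
   B   C  D 
   C   C  C 
   D   C  E 
 * E   C  E 
(> = start, * = accepting)

start=A; accept=E; A-x>B; A-y>A; B-x>C; B-y>D; C-x>C; C-y>C; D-x>C; D-y>E; E-x>C; E-y>E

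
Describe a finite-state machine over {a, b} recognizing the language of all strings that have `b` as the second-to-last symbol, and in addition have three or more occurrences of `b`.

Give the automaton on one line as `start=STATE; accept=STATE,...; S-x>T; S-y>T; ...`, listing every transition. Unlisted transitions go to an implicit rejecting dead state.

start=q0; accept=q10,q13,q14,q17; q0-a>q1; q0-b>q2; q1-a>q3; q1-b>q4; q2-a>q5; q2-b>q6; q3-a>q3; q3-b>q4; q4-a>q5; q4-b>q6; q5-a>q7; q5-b>q8; q6-a>q9; q6-b>q10; q7-a>q7; q7-b>q8; q8-a>q9; q8-b>q10; q9-a>q11; q9-b>q12; q10-a>q13; q10-b>q14; q11-a>q11; q11-b>q12; q12-a>q13; q12-b>q14; q13-a>q15; q13-b>q16; q14-a>q17; q14-b>q14; q15-a>q15; q15-b>q16; q16-a>q17; q16-b>q14; q17-a>q18; q17-b>q16; q18-a>q18; q18-b>q16

Handle the two conditions separately and then intersect. One (7 states) tracks the last 2 symbols read; the other (5 states) tracks the count of `b`s, saturating at 4. Each combined state is a pair, one component from each; accept when both components accept.
19 states suffice.
          a    b  
>  q0     q1   q2 
   q1     q3   q4 
   q2     q5   q6 
   q3     q3   q4 
   q4     q5   q6 
   q5     q7   q8 
   q6     q9  q10 
   q7     q7   q8 
   q8     q9  q10 
   q9    q11  q12 
 * q10   q13  q14 
   q11   q11  q12 
   q12   q13  q14 
 * q13   q15  q16 
 * q14   q17  q14 
   q15   q15  q16 
   q16   q17  q14 
 * q17   q18  q16 
   q18   q18  q16 
(> = start, * = accepting)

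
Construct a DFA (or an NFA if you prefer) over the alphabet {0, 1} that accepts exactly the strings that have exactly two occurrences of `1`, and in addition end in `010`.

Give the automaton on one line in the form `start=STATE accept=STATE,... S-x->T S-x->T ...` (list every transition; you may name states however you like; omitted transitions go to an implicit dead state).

start=q0 accept=q10 q0-0->q1 q0-1->q2 q1-0->q1 q1-1->q3 q2-0->q4 q2-1->q5 q3-0->q6 q3-1->q5 q4-0->q4 q4-1->q7 q5-0->q8 q5-1->q9 q6-0->q4 q6-1->q7 q7-0->q10 q7-1->q9 q8-0->q8 q8-1->q11 q9-0->q12 q9-1->q9 q10-0->q8 q10-1->q11 q11-0->q13 q11-1->q9 q12-0->q12 q12-1->q11 q13-0->q12 q13-1->q11

Build one automaton per condition and run them in lockstep. The first has 4 states tracking the count of `1`s, saturating at 3; the second has 4 states tracking how much of the suffix `010` has currently been matched. A product state is a pair (one from each), accepting exactly when both do.
A 14-state machine:
          0    1  
>  q0     q1   q2 
   q1     q1   q3 
   q2     q4   q5 
   q3     q6   q5 
   q4     q4   q7 
   q5     q8   q9 
   q6     q4   q7 
   q7    q10   q9 
   q8     q8  q11 
   q9    q12   q9 
 * q10    q8  q11 
   q11   q13   q9 
   q12   q12  q11 
   q13   q12  q11 
(> = start, * = accepting)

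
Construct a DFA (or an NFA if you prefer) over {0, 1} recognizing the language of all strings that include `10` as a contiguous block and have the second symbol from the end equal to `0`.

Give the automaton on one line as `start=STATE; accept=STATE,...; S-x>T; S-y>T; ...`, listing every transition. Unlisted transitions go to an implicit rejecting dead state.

start=S0; accept=S7,S8; S0-0>S1; S0-1>S2; S1-0>S3; S1-1>S4; S2-0>S5; S2-1>S6; S3-0>S3; S3-1>S4; S4-0>S5; S4-1>S6; S5-0>S7; S5-1>S8; S6-0>S5; S6-1>S6; S7-0>S7; S7-1>S8; S8-0>S5; S8-1>S9; S9-0>S5; S9-1>S9

Build one automaton per condition and run them in lockstep. One (3 states) tracks whether and how much of `10` has been seen; the other (7 states) tracks the last 2 symbols read. Each combined state is a pair, one component from each; accept when both components accept.
A 10-state machine:
        0   1  
>  S0   S1  S2 
   S1   S3  S4 
   S2   S5  S6 
   S3   S3  S4 
   S4   S5  S6 
   S5   S7  S8 
   S6   S5  S6 
 * S7   S7  S8 
 * S8   S5  S9 
   S9   S5  S9 
(> = start, * = accepting)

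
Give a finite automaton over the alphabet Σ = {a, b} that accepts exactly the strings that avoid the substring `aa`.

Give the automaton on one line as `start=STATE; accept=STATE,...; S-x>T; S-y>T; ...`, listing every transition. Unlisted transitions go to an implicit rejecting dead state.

start=q0; accept=q0,q1; q0-a>q1; q0-b>q0; q1-a>q2; q1-b>q0; q2-a>q2; q2-b>q2

This is the complement of 'contains `aa`'. Use the same substring-matching states — q0 through q2 holding how much of `aa` has just been matched — but flip the accepting set: everything except the trap q2 accepts.
With 3 states:
        a   b  
>* q0   q1  q0 
 * q1   q2  q0 
   q2   q2  q2 
(> = start, * = accepting)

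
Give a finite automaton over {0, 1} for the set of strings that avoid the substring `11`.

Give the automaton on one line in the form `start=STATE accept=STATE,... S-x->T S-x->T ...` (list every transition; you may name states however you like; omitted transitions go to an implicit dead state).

Track partial matches of the forbidden pattern `11`. State C is a dead state reached once `11` has occurred; every other state accepts. A means no part of `11` is currently matched.
       0  1 
>* A   A  B 
 * B   A  C 
   C   C  C 
(> = start, * = accepting)

start=A accept=A,B A-0->A A-1->B B-0->A B-1->C C-0->C C-1->C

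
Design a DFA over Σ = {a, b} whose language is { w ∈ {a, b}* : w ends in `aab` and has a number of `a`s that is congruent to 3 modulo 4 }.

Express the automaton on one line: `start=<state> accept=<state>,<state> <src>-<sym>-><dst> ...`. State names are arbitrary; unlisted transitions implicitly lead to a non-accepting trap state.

start=q0 accept=q5 q0-a->q1 q0-b->q0 q1-a->q2 q1-b->q1 q2-a->q3 q2-b->q4 q3-a->q0 q3-b->q5 q4-a->q6 q4-b->q4 q5-a->q0 q5-b->q6 q6-a->q0 q6-b->q6

Run two small machines in parallel and take their product. The first has 4 states tracking how much of the suffix `aab` has currently been matched; the second has 4 states tracking the count of `a`s modulo 4. A product state is a pair (one from each), accepting exactly when both do. After merging equivalent states the machine shrinks.
With 7 states:
        a   b  
>  q0   q1  q0 
   q1   q2  q1 
   q2   q3  q4 
   q3   q0  q5 
   q4   q6  q4 
 * q5   q0  q6 
   q6   q0  q6 
(> = start, * = accepting)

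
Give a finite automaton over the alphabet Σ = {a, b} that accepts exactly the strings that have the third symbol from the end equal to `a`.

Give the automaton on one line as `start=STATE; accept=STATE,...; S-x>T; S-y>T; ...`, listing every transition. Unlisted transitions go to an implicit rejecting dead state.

start=q0; accept=q7,q8,q9,q10; q0-a>q1; q0-b>q2; q1-a>q3; q1-b>q4; q2-a>q5; q2-b>q6; q3-a>q7; q3-b>q8; q4-a>q9; q4-b>q10; q5-a>q11; q5-b>q12; q6-a>q13; q6-b>q14; q7-a>q7; q7-b>q8; q8-a>q9; q8-b>q10; q9-a>q11; q9-b>q12; q10-a>q13; q10-b>q14; q11-a>q7; q11-b>q8; q12-a>q9; q12-b>q10; q13-a>q11; q13-b>q12; q14-a>q13; q14-b>q14

Because acceptance depends on a position counted from the end, the machine has to buffer the most recent 3 symbols. Make each state the string of the last up-to-3 symbols read; on input `x` shift the window left and append `x`. Accept when the buffered window has length 3 and begins with `a`.
15 states suffice.
          a    b  
>  q0     q1   q2 
   q1     q3   q4 
   q2     q5   q6 
   q3     q7   q8 
   q4     q9  q10 
   q5    q11  q12 
   q6    q13  q14 
 * q7     q7   q8 
 * q8     q9  q10 
 * q9    q11  q12 
 * q10   q13  q14 
   q11    q7   q8 
   q12    q9  q10 
   q13   q11  q12 
   q14   q13  q14 
(> = start, * = accepting)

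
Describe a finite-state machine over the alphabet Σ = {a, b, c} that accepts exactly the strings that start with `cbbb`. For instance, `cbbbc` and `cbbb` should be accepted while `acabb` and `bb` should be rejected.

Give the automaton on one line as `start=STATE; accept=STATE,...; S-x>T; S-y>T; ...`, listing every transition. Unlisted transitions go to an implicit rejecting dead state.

start=s0; accept=s4; s0-a>s5; s0-b>s5; s0-c>s1; s1-a>s5; s1-b>s2; s1-c>s5; s2-a>s5; s2-b>s3; s2-c>s5; s3-a>s5; s3-b>s4; s3-c>s5; s4-a>s4; s4-b>s4; s4-c>s4; s5-a>s5; s5-b>s5; s5-c>s5

Check the first 4 symbols one by one: s0 through s3 record how many have matched `cbbb` so far; any wrong symbol goes to the dead state s5. After all 4 match we enter the accepting sink s4.
        a   b   c  
>  s0   s5  s5  s1 
   s1   s5  s2  s5 
   s2   s5  s3  s5 
   s3   s5  s4  s5 
 * s4   s4  s4  s4 
   s5   s5  s5  s5 
(> = start, * = accepting)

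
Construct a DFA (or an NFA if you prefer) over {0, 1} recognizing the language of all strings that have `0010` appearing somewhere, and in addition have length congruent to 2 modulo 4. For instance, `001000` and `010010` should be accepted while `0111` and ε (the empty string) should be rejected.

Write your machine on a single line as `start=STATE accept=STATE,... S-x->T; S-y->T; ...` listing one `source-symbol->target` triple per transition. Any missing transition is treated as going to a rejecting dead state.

Handle the two conditions separately and then intersect. The first has 5 states tracking whether and how much of `0010` has been seen; the second has 4 states tracking the input length modulo 4. A product state is a pair (one from each), accepting exactly when both do.
A 20-state machine:
          0    1  
>  s0     s1   s2 
   s1     s3   s4 
   s2     s5   s4 
   s3     s6   s7 
   s4     s8   s9 
   s5     s6   s9 
   s6    s10  s11 
   s7    s12   s0 
   s8    s10   s0 
   s9    s13   s0 
   s10   s14  s15 
   s11   s16   s2 
   s12   s16  s16 
   s13   s14   s2 
   s14    s3  s17 
   s15   s18   s4 
   s16   s18  s18 
   s17   s19   s9 
 * s18   s19  s19 
   s19   s12  s12 
(> = start, * = accepting)

start=s0; accept=s18; s0-0->s1; s0-1->s2; s1-0->s3; s1-1->s4; s2-0->s5; s2-1->s4; s3-0->s6; s3-1->s7; s4-0->s8; s4-1->s9; s5-0->s6; s5-1->s9; s6-0->s10; s6-1->s11; s7-0->s12; s7-1->s0; s8-0->s10; s8-1->s0; s9-0->s13; s9-1->s0; s10-0->s14; s10-1->s15; s11-0->s16; s11-1->s2; s12-0->s16; s12-1->s16; s13-0->s14; s13-1->s2; s14-0->s3; s14-1->s17; s15-0->s18; s15-1->s4; s16-0->s18; s16-1->s18; s17-0->s19; s17-1->s9; s18-0->s19; s18-1->s19; s19-0->s12; s19-1->s12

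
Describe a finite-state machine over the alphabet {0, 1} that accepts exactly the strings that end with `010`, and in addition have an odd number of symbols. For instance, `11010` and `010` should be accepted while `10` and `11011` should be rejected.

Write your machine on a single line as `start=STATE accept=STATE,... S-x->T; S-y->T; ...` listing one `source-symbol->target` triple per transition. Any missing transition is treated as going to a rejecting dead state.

Build one automaton per condition and run them in lockstep. The first has 4 states tracking how much of the suffix `010` has currently been matched; the second has 2 states tracking the input length modulo 2. A product state is a pair (one from each), accepting exactly when both do. After merging equivalent states the machine shrinks.
        0   1  
>  s0   s1  s2 
   s1   s0  s3 
   s2   s0  s0 
   s3   s4  s2 
 * s4   s0  s3 
(> = start, * = accepting)

start=s0; accept=s4; s0-0->s1; s0-1->s2; s1-0->s0; s1-1->s3; s2-0->s0; s2-1->s0; s3-0->s4; s3-1->s2; s4-0->s0; s4-1->s3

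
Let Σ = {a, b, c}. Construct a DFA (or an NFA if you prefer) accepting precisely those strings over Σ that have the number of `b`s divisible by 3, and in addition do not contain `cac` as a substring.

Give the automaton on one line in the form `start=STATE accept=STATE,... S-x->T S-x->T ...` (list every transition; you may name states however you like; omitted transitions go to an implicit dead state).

Build one automaton per condition and run them in lockstep. One (3 states) tracks the count of `b`s modulo 3; the other (4 states) tracks partial matches of the forbidden pattern `cac`. Each combined state is a pair, one component from each; accept when both components accept. After merging equivalent states the machine shrinks.
A 10-state machine:
        a   b   c  
>* s0   s0  s1  s2 
   s1   s1  s3  s4 
 * s2   s5  s1  s2 
   s3   s3  s0  s6 
   s4   s7  s3  s4 
 * s5   s0  s1  s8 
   s6   s9  s0  s6 
   s7   s1  s3  s8 
   s8   s8  s8  s8 
   s9   s3  s0  s8 
(> = start, * = accepting)

start=s0 accept=s0,s2,s5 s0-a->s0 s0-b->s1 s0-c->s2 s1-a->s1 s1-b->s3 s1-c->s4 s2-a->s5 s2-b->s1 s2-c->s2 s3-a->s3 s3-b->s0 s3-c->s6 s4-a->s7 s4-b->s3 s4-c->s4 s5-a->s0 s5-b->s1 s5-c->s8 s6-a->s9 s6-b->s0 s6-c->s6 s7-a->s1 s7-b->s3 s7-c->s8 s8-a->s8 s8-b->s8 s8-c->s8 s9-a->s3 s9-b->s0 s9-c->s8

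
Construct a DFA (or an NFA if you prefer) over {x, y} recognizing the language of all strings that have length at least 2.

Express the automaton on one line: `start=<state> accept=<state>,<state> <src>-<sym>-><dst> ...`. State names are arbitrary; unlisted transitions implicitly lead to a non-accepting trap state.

We only need to distinguish lengths 0, 1, …, 2, and '>2'. Chain s0 → s1 → s2 → s3 on every symbol, with s3 looping. Accepting states: {s2, s3}.
        x   y  
>  s0   s1  s1 
   s1   s2  s2 
 * s2   s3  s3 
 * s3   s3  s3 
(> = start, * = accepting)

start=s0 accept=s2,s3 s0-x->s1 s0-y->s1 s1-x->s2 s1-y->s2 s2-x->s3 s2-y->s3 s3-x->s3 s3-y->s3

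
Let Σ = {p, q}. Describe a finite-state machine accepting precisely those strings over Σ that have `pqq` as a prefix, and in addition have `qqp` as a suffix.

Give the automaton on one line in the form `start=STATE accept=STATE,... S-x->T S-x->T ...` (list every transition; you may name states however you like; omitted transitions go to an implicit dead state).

start=s0 accept=s5 s0-p->s1 s0-q->s2 s1-p->s2 s1-q->s3 s2-p->s2 s2-q->s2 s3-p->s2 s3-q->s4 s4-p->s5 s4-q->s4 s5-p->s6 s5-q->s7 s6-p->s6 s6-q->s7 s7-p->s6 s7-q->s4

Handle the two conditions separately and then intersect. The first has 5 states tracking whether the input so far still matches the prefix `pqq`; the second has 4 states tracking how much of the suffix `qqp` has currently been matched. A product state is a pair (one from each), accepting exactly when both do. Minimizing collapses redundant product states.
An 8-state machine:
        p   q  
>  s0   s1  s2 
   s1   s2  s3 
   s2   s2  s2 
   s3   s2  s4 
   s4   s5  s4 
 * s5   s6  s7 
   s6   s6  s7 
   s7   s6  s4 
(> = start, * = accepting)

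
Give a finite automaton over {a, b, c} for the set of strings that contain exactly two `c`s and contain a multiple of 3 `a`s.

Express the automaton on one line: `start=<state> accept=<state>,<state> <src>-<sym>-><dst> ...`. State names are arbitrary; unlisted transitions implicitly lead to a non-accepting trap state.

Run two small machines in parallel and take their product. One (4 states) tracks the count of `c`s, saturating at 3; the other (3 states) tracks the count of `a`s modulo 3. Each combined state is a pair, one component from each; accept when both components accept.
A 12-state machine:
          a    b    c  
>  S0     S1   S0   S2 
   S1     S3   S1   S4 
   S2     S4   S2   S5 
   S3     S0   S3   S6 
   S4     S6   S4   S7 
 * S5     S7   S5   S8 
   S6     S2   S6   S9 
   S7     S9   S7  S10 
   S8    S10   S8   S8 
   S9     S5   S9  S11 
   S10   S11  S10  S10 
   S11    S8  S11  S11 
(> = start, * = accepting)

start=S0 accept=S5 S0-a->S1 S0-b->S0 S0-c->S2 S1-a->S3 S1-b->S1 S1-c->S4 S2-a->S4 S2-b->S2 S2-c->S5 S3-a->S0 S3-b->S3 S3-c->S6 S4-a->S6 S4-b->S4 S4-c->S7 S5-a->S7 S5-b->S5 S5-c->S8 S6-a->S2 S6-b->S6 S6-c->S9 S7-a->S9 S7-b->S7 S7-c->S10 S8-a->S10 S8-b->S8 S8-c->S8 S9-a->S5 S9-b->S9 S9-c->S11 S10-a->S11 S10-b->S10 S10-c->S10 S11-a->S8 S11-b->S11 S11-c->S11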